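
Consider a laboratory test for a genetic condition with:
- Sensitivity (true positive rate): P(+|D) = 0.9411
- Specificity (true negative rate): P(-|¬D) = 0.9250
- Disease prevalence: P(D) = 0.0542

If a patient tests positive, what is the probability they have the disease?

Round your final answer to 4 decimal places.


Let D = has disease, + = positive test

Given:
- P(D) = 0.0542 (prevalence)
- P(+|D) = 0.9411 (sensitivity)
- P(-|¬D) = 0.9250 (specificity)
- P(+|¬D) = 0.0750 (false positive rate = 1 - specificity)

Step 1: Find P(+)
P(+) = P(+|D)P(D) + P(+|¬D)P(¬D)
     = 0.9411 × 0.0542 + 0.0750 × 0.9458
     = 0.05100762 + 0.07093500
     = 0.12194262

Step 2: Apply Bayes' theorem for P(D|+)
P(D|+) = P(+|D)P(D) / P(+)
       = 0.05100762 / 0.12194262
       = 0.4183


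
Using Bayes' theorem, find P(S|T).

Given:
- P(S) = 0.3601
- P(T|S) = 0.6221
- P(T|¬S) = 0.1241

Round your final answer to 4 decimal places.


Bayes' theorem: P(S|T) = P(T|S) × P(S) / P(T)

Step 1: Calculate P(T) using law of total probability
P(T) = P(T|S)P(S) + P(T|¬S)P(¬S)
     = 0.6221 × 0.3601 + 0.1241 × 0.6399
     = 0.22401821 + 0.07941159
     = 0.30342980

Step 2: Apply Bayes' theorem
P(S|T) = P(T|S) × P(S) / P(T)
       = 0.22401821 / 0.30342980
       = 0.7383


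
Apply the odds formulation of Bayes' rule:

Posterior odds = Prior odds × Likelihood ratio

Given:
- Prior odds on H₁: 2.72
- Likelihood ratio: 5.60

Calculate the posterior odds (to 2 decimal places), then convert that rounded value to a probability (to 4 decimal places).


Step 1: Calculate posterior odds
Posterior odds = Prior odds × LR
               = 2.72 × 5.60
               = 15.23

Step 2: Convert to probability
P(H₁|E) = Posterior odds / (1 + Posterior odds)
       = 15.23 / (1 + 15.23)
       = 15.23 / 16.23
       = 0.9384

The evidence increased P(H₁) from 0.7312 to 0.9384.


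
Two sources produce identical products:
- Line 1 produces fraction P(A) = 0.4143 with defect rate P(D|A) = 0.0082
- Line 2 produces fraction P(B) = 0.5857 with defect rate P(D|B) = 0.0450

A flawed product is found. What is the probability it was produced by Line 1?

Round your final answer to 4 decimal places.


Let A = from Line 1, D = flawed

Given:
- P(A) = 0.4143, P(B) = 0.5857
- P(D|A) = 0.0082, P(D|B) = 0.0450

Step 1: Find P(D)
P(D) = P(D|A)P(A) + P(D|B)P(B)
     = 0.0082 × 0.4143 + 0.0450 × 0.5857
     = 0.00339726 + 0.02635650
     = 0.02975376

Step 2: Apply Bayes' theorem
P(A|D) = P(D|A)P(A) / P(D)
       = 0.00339726 / 0.02975376
       = 0.1142


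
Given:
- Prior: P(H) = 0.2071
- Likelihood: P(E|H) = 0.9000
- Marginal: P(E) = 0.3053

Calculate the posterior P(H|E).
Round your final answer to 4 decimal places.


Using Bayes' theorem:

P(H|E) = P(E|H) × P(H) / P(E)
       = 0.9000 × 0.2071 / 0.3053
       = 0.18639000 / 0.3053
       = 0.6105

The evidence strengthens our belief in H.
Prior: 0.2071 → Posterior: 0.6105


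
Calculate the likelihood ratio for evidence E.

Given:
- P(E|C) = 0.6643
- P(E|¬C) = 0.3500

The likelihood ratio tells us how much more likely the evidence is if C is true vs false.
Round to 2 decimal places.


Likelihood Ratio (LR) = P(E|C) / P(E|¬C)

LR = 0.6643 / 0.3500
   = 1.90

The evidence is 1.90 times more likely if C is true than if C is false.
Since LR > 1, the evidence supports C over ¬C.


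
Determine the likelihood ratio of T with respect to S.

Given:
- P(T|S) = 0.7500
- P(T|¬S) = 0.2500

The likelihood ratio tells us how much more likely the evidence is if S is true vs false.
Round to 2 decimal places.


Likelihood Ratio (LR) = P(T|S) / P(T|¬S)

LR = 0.7500 / 0.2500
   = 3.00

The evidence is 3.00 times more likely if S is true than if S is false.
Since LR > 1, the evidence supports S over ¬S.


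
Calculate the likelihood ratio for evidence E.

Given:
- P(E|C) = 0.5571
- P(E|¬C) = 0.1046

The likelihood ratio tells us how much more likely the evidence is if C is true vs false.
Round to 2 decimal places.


Likelihood Ratio (LR) = P(E|C) / P(E|¬C)

LR = 0.5571 / 0.1046
   = 5.33

The evidence is 5.33 times more likely if C is true than if C is false.
Because LR exceeds 1, E is evidence for C.


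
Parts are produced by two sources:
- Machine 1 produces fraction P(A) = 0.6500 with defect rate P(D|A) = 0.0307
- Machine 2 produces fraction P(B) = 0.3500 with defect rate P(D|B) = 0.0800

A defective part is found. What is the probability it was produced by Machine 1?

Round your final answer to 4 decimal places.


Let A = from Machine 1, D = defective

Given:
- P(A) = 0.6500, P(B) = 0.3500
- P(D|A) = 0.0307, P(D|B) = 0.0800

Step 1: Find P(D)
P(D) = P(D|A)P(A) + P(D|B)P(B)
     = 0.0307 × 0.6500 + 0.0800 × 0.3500
     = 0.01995500 + 0.02800000
     = 0.04795500

Step 2: Apply Bayes' theorem
P(A|D) = P(D|A)P(A) / P(D)
       = 0.01995500 / 0.04795500
       = 0.4161


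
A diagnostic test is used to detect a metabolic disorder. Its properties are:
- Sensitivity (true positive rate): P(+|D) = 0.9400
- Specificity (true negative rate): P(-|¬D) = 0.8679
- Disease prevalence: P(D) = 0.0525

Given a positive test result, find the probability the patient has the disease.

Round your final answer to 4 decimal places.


Let D = has disease, + = positive test

Given:
- P(D) = 0.0525 (prevalence)
- P(+|D) = 0.9400 (sensitivity)
- P(-|¬D) = 0.8679 (specificity)
- P(+|¬D) = 0.1321 (false positive rate = 1 - specificity)

Step 1: Find P(+)
P(+) = P(+|D)P(D) + P(+|¬D)P(¬D)
     = 0.9400 × 0.0525 + 0.1321 × 0.9475
     = 0.04935000 + 0.12516475
     = 0.17451475

Step 2: Apply Bayes' theorem for P(D|+)
P(D|+) = P(+|D)P(D) / P(+)
       = 0.04935000 / 0.17451475
       = 0.2828


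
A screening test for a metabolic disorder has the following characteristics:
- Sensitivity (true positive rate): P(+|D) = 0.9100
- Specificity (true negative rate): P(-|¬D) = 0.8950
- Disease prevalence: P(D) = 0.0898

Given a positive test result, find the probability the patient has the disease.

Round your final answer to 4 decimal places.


Let D = has disease, + = positive test

Given:
- P(D) = 0.0898 (prevalence)
- P(+|D) = 0.9100 (sensitivity)
- P(-|¬D) = 0.8950 (specificity)
- P(+|¬D) = 0.1050 (false positive rate = 1 - specificity)

Step 1: Find P(+)
P(+) = P(+|D)P(D) + P(+|¬D)P(¬D)
     = 0.9100 × 0.0898 + 0.1050 × 0.9102
     = 0.08171800 + 0.09557100
     = 0.17728900

Step 2: Apply Bayes' theorem for P(D|+)
P(D|+) = P(+|D)P(D) / P(+)
       = 0.08171800 / 0.17728900
       = 0.4609


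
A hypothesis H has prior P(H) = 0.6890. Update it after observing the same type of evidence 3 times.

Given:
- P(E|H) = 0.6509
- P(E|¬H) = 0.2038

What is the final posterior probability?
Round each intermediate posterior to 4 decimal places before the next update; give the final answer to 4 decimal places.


Sequential Bayesian updating:

Initial prior: P(H) = 0.6890

Update 1:
  P(E) = 0.6509 × 0.6890 + 0.2038 × 0.3110 = 0.44847010 + 0.06338180 = 0.51185190
  P(H|E) = 0.44847010 / 0.51185190 = 0.8762

Update 2:
  P(E) = 0.6509 × 0.8762 + 0.2038 × 0.1238 = 0.57031858 + 0.02523044 = 0.59554902
  P(H|E) = 0.57031858 / 0.59554902 = 0.9576

Update 3:
  P(E) = 0.6509 × 0.9576 + 0.2038 × 0.0424 = 0.62330184 + 0.00864112 = 0.63194296
  P(H|E) = 0.62330184 / 0.63194296 = 0.9863

Final posterior: 0.9863


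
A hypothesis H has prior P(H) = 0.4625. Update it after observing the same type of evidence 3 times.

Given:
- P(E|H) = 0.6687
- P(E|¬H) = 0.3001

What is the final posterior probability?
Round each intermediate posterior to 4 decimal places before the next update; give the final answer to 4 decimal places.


Sequential Bayesian updating:

Initial prior: P(H) = 0.4625

Update 1:
  P(E) = 0.6687 × 0.4625 + 0.3001 × 0.5375 = 0.30927375 + 0.16130375 = 0.47057750
  P(H|E) = 0.30927375 / 0.47057750 = 0.6572

Update 2:
  P(E) = 0.6687 × 0.6572 + 0.3001 × 0.3428 = 0.43946964 + 0.10287428 = 0.54234392
  P(H|E) = 0.43946964 / 0.54234392 = 0.8103

Update 3:
  P(E) = 0.6687 × 0.8103 + 0.3001 × 0.1897 = 0.54184761 + 0.05692897 = 0.59877658
  P(H|E) = 0.54184761 / 0.59877658 = 0.9049

Final posterior: 0.9049


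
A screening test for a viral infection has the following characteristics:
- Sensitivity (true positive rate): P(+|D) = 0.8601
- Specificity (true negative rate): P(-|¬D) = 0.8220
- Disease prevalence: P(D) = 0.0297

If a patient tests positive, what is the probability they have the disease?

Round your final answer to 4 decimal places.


Let D = has disease, + = positive test

Given:
- P(D) = 0.0297 (prevalence)
- P(+|D) = 0.8601 (sensitivity)
- P(-|¬D) = 0.8220 (specificity)
- P(+|¬D) = 0.1780 (false positive rate = 1 - specificity)

Step 1: Find P(+)
P(+) = P(+|D)P(D) + P(+|¬D)P(¬D)
     = 0.8601 × 0.0297 + 0.1780 × 0.9703
     = 0.02554497 + 0.17271340
     = 0.19825837

Step 2: Apply Bayes' theorem for P(D|+)
P(D|+) = P(+|D)P(D) / P(+)
       = 0.02554497 / 0.19825837
       = 0.1288


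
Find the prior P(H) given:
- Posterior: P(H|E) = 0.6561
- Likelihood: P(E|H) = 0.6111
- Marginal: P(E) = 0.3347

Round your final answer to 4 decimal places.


From Bayes' theorem: P(H|E) = P(E|H) × P(H) / P(E)

Rearranging for P(H):
P(H) = P(H|E) × P(E) / P(E|H)
     = 0.6561 × 0.3347 / 0.6111
     = 0.21959667 / 0.6111
     = 0.3593


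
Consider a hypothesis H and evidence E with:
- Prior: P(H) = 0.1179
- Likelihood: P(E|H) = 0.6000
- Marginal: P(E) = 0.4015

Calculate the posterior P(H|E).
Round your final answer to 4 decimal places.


Using Bayes' theorem:

P(H|E) = P(E|H) × P(H) / P(E)
       = 0.6000 × 0.1179 / 0.4015
       = 0.07074000 / 0.4015
       = 0.1762

The evidence strengthens our belief in H.
Prior: 0.1179 → Posterior: 0.1762


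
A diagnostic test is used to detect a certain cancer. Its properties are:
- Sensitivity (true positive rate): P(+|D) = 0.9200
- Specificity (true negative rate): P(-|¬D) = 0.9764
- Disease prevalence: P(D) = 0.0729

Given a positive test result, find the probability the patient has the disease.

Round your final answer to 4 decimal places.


Let D = has disease, + = positive test

Given:
- P(D) = 0.0729 (prevalence)
- P(+|D) = 0.9200 (sensitivity)
- P(-|¬D) = 0.9764 (specificity)
- P(+|¬D) = 0.0236 (false positive rate = 1 - specificity)

Step 1: Find P(+)
P(+) = P(+|D)P(D) + P(+|¬D)P(¬D)
     = 0.9200 × 0.0729 + 0.0236 × 0.9271
     = 0.06706800 + 0.02187956
     = 0.08894756

Step 2: Apply Bayes' theorem for P(D|+)
P(D|+) = P(+|D)P(D) / P(+)
       = 0.06706800 / 0.08894756
       = 0.7540


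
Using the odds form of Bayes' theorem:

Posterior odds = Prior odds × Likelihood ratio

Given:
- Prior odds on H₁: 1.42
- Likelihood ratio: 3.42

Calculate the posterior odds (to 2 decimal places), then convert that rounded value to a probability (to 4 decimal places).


Step 1: Calculate posterior odds
Posterior odds = Prior odds × LR
               = 1.42 × 3.42
               = 4.86

Step 2: Convert to probability
P(H₁|E) = Posterior odds / (1 + Posterior odds)
       = 4.86 / (1 + 4.86)
       = 4.86 / 5.86
       = 0.8294

The evidence increased P(H₁) from 0.5868 to 0.8294.


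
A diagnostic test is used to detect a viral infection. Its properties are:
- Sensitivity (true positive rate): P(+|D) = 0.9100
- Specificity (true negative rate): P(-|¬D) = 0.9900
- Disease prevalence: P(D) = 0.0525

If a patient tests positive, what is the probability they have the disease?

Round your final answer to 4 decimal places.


Let D = has disease, + = positive test

Given:
- P(D) = 0.0525 (prevalence)
- P(+|D) = 0.9100 (sensitivity)
- P(-|¬D) = 0.9900 (specificity)
- P(+|¬D) = 0.0100 (false positive rate = 1 - specificity)

Step 1: Find P(+)
P(+) = P(+|D)P(D) + P(+|¬D)P(¬D)
     = 0.9100 × 0.0525 + 0.0100 × 0.9475
     = 0.04777500 + 0.00947500
     = 0.05725000

Step 2: Apply Bayes' theorem for P(D|+)
P(D|+) = P(+|D)P(D) / P(+)
       = 0.04777500 / 0.05725000
       = 0.8345


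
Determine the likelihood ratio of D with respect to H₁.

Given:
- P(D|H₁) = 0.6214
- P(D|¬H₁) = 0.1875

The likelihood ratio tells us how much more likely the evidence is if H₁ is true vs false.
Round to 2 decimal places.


Likelihood Ratio (LR) = P(D|H₁) / P(D|¬H₁)

LR = 0.6214 / 0.1875
   = 3.31

The evidence is 3.31 times more likely if H₁ is true than if H₁ is false.
Since LR > 1, the evidence supports H₁ over ¬H₁.


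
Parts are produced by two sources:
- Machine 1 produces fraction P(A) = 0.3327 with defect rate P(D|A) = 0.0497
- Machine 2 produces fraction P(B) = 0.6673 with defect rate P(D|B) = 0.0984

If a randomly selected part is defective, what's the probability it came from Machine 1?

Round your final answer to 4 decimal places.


Let A = from Machine 1, D = defective

Given:
- P(A) = 0.3327, P(B) = 0.6673
- P(D|A) = 0.0497, P(D|B) = 0.0984

Step 1: Find P(D)
P(D) = P(D|A)P(A) + P(D|B)P(B)
     = 0.0497 × 0.3327 + 0.0984 × 0.6673
     = 0.01653519 + 0.06566232
     = 0.08219751

Step 2: Apply Bayes' theorem
P(A|D) = P(D|A)P(A) / P(D)
       = 0.01653519 / 0.08219751
       = 0.2012


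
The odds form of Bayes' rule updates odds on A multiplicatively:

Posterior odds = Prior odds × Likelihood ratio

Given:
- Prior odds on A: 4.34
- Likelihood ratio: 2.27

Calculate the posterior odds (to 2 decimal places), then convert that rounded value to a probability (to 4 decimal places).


Step 1: Calculate posterior odds
Posterior odds = Prior odds × LR
               = 4.34 × 2.27
               = 9.85

Step 2: Convert to probability
P(A|E) = Posterior odds / (1 + Posterior odds)
       = 9.85 / (1 + 9.85)
       = 9.85 / 10.85
       = 0.9078

The evidence increased P(A) from 0.8127 to 0.9078.


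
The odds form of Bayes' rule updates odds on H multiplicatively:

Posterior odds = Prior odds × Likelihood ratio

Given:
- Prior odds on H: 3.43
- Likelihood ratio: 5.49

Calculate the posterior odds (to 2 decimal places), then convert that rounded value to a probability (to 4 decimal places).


Step 1: Calculate posterior odds
Posterior odds = Prior odds × LR
               = 3.43 × 5.49
               = 18.83

Step 2: Convert to probability
P(H|E) = Posterior odds / (1 + Posterior odds)
       = 18.83 / (1 + 18.83)
       = 18.83 / 19.83
       = 0.9496

The evidence increased P(H) from 0.7743 to 0.9496.


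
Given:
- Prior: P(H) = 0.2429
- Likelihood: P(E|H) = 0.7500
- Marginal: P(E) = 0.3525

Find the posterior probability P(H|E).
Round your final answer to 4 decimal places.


Using Bayes' theorem:

P(H|E) = P(E|H) × P(H) / P(E)
       = 0.7500 × 0.2429 / 0.3525
       = 0.18217500 / 0.3525
       = 0.5168

The evidence strengthens our belief in H.
Prior: 0.2429 → Posterior: 0.5168


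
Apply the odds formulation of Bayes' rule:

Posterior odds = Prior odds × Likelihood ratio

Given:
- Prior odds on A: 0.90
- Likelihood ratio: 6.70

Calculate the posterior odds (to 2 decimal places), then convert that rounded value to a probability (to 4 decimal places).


Step 1: Calculate posterior odds
Posterior odds = Prior odds × LR
               = 0.90 × 6.70
               = 6.03

Step 2: Convert to probability
P(A|E) = Posterior odds / (1 + Posterior odds)
       = 6.03 / (1 + 6.03)
       = 6.03 / 7.03
       = 0.8578

The evidence increased P(A) from 0.4737 to 0.8578.


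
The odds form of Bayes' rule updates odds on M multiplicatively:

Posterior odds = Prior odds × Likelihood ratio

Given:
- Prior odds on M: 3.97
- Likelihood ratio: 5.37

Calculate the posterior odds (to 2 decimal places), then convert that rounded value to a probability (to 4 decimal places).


Step 1: Calculate posterior odds
Posterior odds = Prior odds × LR
               = 3.97 × 5.37
               = 21.32

Step 2: Convert to probability
P(M|E) = Posterior odds / (1 + Posterior odds)
       = 21.32 / (1 + 21.32)
       = 21.32 / 22.32
       = 0.9552

The evidence increased P(M) from 0.7988 to 0.9552.


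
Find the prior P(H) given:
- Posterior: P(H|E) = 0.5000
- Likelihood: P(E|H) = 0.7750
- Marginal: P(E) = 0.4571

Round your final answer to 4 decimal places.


From Bayes' theorem: P(H|E) = P(E|H) × P(H) / P(E)

Rearranging for P(H):
P(H) = P(H|E) × P(E) / P(E|H)
     = 0.5000 × 0.4571 / 0.7750
     = 0.22855000 / 0.7750
     = 0.2949


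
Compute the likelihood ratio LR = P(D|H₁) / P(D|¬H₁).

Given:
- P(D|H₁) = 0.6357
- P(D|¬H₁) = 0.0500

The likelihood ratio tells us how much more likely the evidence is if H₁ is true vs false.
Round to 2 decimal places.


Likelihood Ratio (LR) = P(D|H₁) / P(D|¬H₁)

LR = 0.6357 / 0.0500
   = 12.71

The evidence is 12.71 times more likely if H₁ is true than if H₁ is false.
Since LR > 1, the evidence supports H₁ over ¬H₁.


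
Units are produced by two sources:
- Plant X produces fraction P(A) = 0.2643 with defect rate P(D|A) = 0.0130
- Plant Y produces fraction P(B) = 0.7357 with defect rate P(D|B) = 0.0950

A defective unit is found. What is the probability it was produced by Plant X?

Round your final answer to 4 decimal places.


Let A = from Plant X, D = defective

Given:
- P(A) = 0.2643, P(B) = 0.7357
- P(D|A) = 0.0130, P(D|B) = 0.0950

Step 1: Find P(D)
P(D) = P(D|A)P(A) + P(D|B)P(B)
     = 0.0130 × 0.2643 + 0.0950 × 0.7357
     = 0.00343590 + 0.06989150
     = 0.07332740

Step 2: Apply Bayes' theorem
P(A|D) = P(D|A)P(A) / P(D)
       = 0.00343590 / 0.07332740
       = 0.0469


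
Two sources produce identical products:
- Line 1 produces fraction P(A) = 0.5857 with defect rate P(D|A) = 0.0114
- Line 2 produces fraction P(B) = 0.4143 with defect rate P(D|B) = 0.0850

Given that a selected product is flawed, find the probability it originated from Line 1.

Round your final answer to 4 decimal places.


Let A = from Line 1, D = flawed

Given:
- P(A) = 0.5857, P(B) = 0.4143
- P(D|A) = 0.0114, P(D|B) = 0.0850

Step 1: Find P(D)
P(D) = P(D|A)P(A) + P(D|B)P(B)
     = 0.0114 × 0.5857 + 0.0850 × 0.4143
     = 0.00667698 + 0.03521550
     = 0.04189248

Step 2: Apply Bayes' theorem
P(A|D) = P(D|A)P(A) / P(D)
       = 0.00667698 / 0.04189248
       = 0.1594


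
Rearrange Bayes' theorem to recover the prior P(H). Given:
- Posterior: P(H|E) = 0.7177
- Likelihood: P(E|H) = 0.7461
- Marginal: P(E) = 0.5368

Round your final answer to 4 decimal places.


From Bayes' theorem: P(H|E) = P(E|H) × P(H) / P(E)

Rearranging for P(H):
P(H) = P(H|E) × P(E) / P(E|H)
     = 0.7177 × 0.5368 / 0.7461
     = 0.38526136 / 0.7461
     = 0.5164


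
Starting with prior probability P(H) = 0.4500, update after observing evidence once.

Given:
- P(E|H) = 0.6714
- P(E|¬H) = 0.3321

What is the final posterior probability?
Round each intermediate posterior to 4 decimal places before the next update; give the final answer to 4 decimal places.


Sequential Bayesian updating:

Initial prior: P(H) = 0.4500

Update 1:
  P(E) = 0.6714 × 0.4500 + 0.3321 × 0.5500 = 0.30213000 + 0.18265500 = 0.48478500
  P(H|E) = 0.30213000 / 0.48478500 = 0.6232

Final posterior: 0.6232


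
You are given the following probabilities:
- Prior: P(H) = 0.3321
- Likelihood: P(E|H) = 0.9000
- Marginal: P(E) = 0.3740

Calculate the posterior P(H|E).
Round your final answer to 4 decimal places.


Using Bayes' theorem:

P(H|E) = P(E|H) × P(H) / P(E)
       = 0.9000 × 0.3321 / 0.3740
       = 0.29889000 / 0.3740
       = 0.7992

The evidence strengthens our belief in H.
Prior: 0.3321 → Posterior: 0.7992


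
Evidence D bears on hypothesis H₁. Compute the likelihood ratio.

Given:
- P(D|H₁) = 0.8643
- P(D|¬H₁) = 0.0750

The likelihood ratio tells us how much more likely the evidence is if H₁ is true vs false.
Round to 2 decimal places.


Likelihood Ratio (LR) = P(D|H₁) / P(D|¬H₁)

LR = 0.8643 / 0.0750
   = 11.52

The evidence is 11.52 times more likely if H₁ is true than if H₁ is false.
Because LR exceeds 1, D is evidence for H₁.


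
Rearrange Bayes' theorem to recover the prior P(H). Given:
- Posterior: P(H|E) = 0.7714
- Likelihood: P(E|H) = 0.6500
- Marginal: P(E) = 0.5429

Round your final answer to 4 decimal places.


From Bayes' theorem: P(H|E) = P(E|H) × P(H) / P(E)

Rearranging for P(H):
P(H) = P(H|E) × P(E) / P(E|H)
     = 0.7714 × 0.5429 / 0.6500
     = 0.41879306 / 0.6500
     = 0.6443


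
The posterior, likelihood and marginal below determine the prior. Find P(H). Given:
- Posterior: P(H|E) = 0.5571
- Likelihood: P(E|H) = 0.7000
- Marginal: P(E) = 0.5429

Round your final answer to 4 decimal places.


From Bayes' theorem: P(H|E) = P(E|H) × P(H) / P(E)

Rearranging for P(H):
P(H) = P(H|E) × P(E) / P(E|H)
     = 0.5571 × 0.5429 / 0.7000
     = 0.30244959 / 0.7000
     = 0.4321


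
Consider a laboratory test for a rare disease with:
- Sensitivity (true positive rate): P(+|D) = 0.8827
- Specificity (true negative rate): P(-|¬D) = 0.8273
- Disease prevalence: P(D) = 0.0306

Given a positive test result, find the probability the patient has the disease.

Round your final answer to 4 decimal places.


Let D = has disease, + = positive test

Given:
- P(D) = 0.0306 (prevalence)
- P(+|D) = 0.8827 (sensitivity)
- P(-|¬D) = 0.8273 (specificity)
- P(+|¬D) = 0.1727 (false positive rate = 1 - specificity)

Step 1: Find P(+)
P(+) = P(+|D)P(D) + P(+|¬D)P(¬D)
     = 0.8827 × 0.0306 + 0.1727 × 0.9694
     = 0.02701062 + 0.16741538
     = 0.19442600

Step 2: Apply Bayes' theorem for P(D|+)
P(D|+) = P(+|D)P(D) / P(+)
       = 0.02701062 / 0.19442600
       = 0.1389


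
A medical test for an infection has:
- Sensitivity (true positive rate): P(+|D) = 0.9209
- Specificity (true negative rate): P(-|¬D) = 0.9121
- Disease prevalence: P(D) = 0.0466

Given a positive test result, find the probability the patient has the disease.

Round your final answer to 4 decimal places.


Let D = has disease, + = positive test

Given:
- P(D) = 0.0466 (prevalence)
- P(+|D) = 0.9209 (sensitivity)
- P(-|¬D) = 0.9121 (specificity)
- P(+|¬D) = 0.0879 (false positive rate = 1 - specificity)

Step 1: Find P(+)
P(+) = P(+|D)P(D) + P(+|¬D)P(¬D)
     = 0.9209 × 0.0466 + 0.0879 × 0.9534
     = 0.04291394 + 0.08380386
     = 0.12671780

Step 2: Apply Bayes' theorem for P(D|+)
P(D|+) = P(+|D)P(D) / P(+)
       = 0.04291394 / 0.12671780
       = 0.3387


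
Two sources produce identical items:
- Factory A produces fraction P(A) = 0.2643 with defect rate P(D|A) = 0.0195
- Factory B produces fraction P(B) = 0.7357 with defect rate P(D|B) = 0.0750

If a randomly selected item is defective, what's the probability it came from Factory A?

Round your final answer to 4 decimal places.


Let A = from Factory A, D = defective

Given:
- P(A) = 0.2643, P(B) = 0.7357
- P(D|A) = 0.0195, P(D|B) = 0.0750

Step 1: Find P(D)
P(D) = P(D|A)P(A) + P(D|B)P(B)
     = 0.0195 × 0.2643 + 0.0750 × 0.7357
     = 0.00515385 + 0.05517750
     = 0.06033135

Step 2: Apply Bayes' theorem
P(A|D) = P(D|A)P(A) / P(D)
       = 0.00515385 / 0.06033135
       = 0.0854


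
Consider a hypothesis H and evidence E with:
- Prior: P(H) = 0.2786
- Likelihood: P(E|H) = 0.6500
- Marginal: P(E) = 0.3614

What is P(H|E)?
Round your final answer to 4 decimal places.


Using Bayes' theorem:

P(H|E) = P(E|H) × P(H) / P(E)
       = 0.6500 × 0.2786 / 0.3614
       = 0.18109000 / 0.3614
       = 0.5011

The evidence strengthens our belief in H.
Prior: 0.2786 → Posterior: 0.5011


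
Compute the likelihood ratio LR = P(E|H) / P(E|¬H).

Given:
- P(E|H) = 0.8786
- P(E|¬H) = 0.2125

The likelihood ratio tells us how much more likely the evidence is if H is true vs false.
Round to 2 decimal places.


Likelihood Ratio (LR) = P(E|H) / P(E|¬H)

LR = 0.8786 / 0.2125
   = 4.13

The evidence is 4.13 times more likely if H is true than if H is false.
Because LR exceeds 1, E is evidence for H.


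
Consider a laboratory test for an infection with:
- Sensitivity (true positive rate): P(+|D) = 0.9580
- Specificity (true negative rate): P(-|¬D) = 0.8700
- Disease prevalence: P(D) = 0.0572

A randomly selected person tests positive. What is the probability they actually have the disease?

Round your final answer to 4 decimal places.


Let D = has disease, + = positive test

Given:
- P(D) = 0.0572 (prevalence)
- P(+|D) = 0.9580 (sensitivity)
- P(-|¬D) = 0.8700 (specificity)
- P(+|¬D) = 0.1300 (false positive rate = 1 - specificity)

Step 1: Find P(+)
P(+) = P(+|D)P(D) + P(+|¬D)P(¬D)
     = 0.9580 × 0.0572 + 0.1300 × 0.9428
     = 0.05479760 + 0.12256400
     = 0.17736160

Step 2: Apply Bayes' theorem for P(D|+)
P(D|+) = P(+|D)P(D) / P(+)
       = 0.05479760 / 0.17736160
       = 0.3090


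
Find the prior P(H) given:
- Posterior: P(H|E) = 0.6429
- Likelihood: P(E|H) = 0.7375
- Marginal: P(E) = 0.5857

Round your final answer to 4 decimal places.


From Bayes' theorem: P(H|E) = P(E|H) × P(H) / P(E)

Rearranging for P(H):
P(H) = P(H|E) × P(E) / P(E|H)
     = 0.6429 × 0.5857 / 0.7375
     = 0.37654653 / 0.7375
     = 0.5106


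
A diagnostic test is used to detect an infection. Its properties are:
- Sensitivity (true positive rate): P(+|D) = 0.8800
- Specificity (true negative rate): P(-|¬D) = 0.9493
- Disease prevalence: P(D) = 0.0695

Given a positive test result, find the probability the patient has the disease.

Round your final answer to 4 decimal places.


Let D = has disease, + = positive test

Given:
- P(D) = 0.0695 (prevalence)
- P(+|D) = 0.8800 (sensitivity)
- P(-|¬D) = 0.9493 (specificity)
- P(+|¬D) = 0.0507 (false positive rate = 1 - specificity)

Step 1: Find P(+)
P(+) = P(+|D)P(D) + P(+|¬D)P(¬D)
     = 0.8800 × 0.0695 + 0.0507 × 0.9305
     = 0.06116000 + 0.04717635
     = 0.10833635

Step 2: Apply Bayes' theorem for P(D|+)
P(D|+) = P(+|D)P(D) / P(+)
       = 0.06116000 / 0.10833635
       = 0.5645


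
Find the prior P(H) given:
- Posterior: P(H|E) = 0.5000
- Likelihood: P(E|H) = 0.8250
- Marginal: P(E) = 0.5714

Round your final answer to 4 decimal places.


From Bayes' theorem: P(H|E) = P(E|H) × P(H) / P(E)

Rearranging for P(H):
P(H) = P(H|E) × P(E) / P(E|H)
     = 0.5000 × 0.5714 / 0.8250
     = 0.28570000 / 0.8250
     = 0.3463


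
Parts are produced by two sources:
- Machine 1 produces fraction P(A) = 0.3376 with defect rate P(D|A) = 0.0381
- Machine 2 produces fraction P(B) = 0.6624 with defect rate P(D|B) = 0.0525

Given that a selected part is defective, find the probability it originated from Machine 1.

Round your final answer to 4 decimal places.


Let A = from Machine 1, D = defective

Given:
- P(A) = 0.3376, P(B) = 0.6624
- P(D|A) = 0.0381, P(D|B) = 0.0525

Step 1: Find P(D)
P(D) = P(D|A)P(A) + P(D|B)P(B)
     = 0.0381 × 0.3376 + 0.0525 × 0.6624
     = 0.01286256 + 0.03477600
     = 0.04763856

Step 2: Apply Bayes' theorem
P(A|D) = P(D|A)P(A) / P(D)
       = 0.01286256 / 0.04763856
       = 0.2700


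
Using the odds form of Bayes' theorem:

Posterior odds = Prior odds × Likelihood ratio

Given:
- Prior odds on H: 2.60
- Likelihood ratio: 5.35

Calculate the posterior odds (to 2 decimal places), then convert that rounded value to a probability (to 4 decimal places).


Step 1: Calculate posterior odds
Posterior odds = Prior odds × LR
               = 2.60 × 5.35
               = 13.91

Step 2: Convert to probability
P(H|E) = Posterior odds / (1 + Posterior odds)
       = 13.91 / (1 + 13.91)
       = 13.91 / 14.91
       = 0.9329

The evidence increased P(H) from 0.7222 to 0.9329.


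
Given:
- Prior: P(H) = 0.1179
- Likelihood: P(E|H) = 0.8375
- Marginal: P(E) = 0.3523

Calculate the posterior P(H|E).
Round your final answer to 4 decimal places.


Using Bayes' theorem:

P(H|E) = P(E|H) × P(H) / P(E)
       = 0.8375 × 0.1179 / 0.3523
       = 0.09874125 / 0.3523
       = 0.2803

The evidence strengthens our belief in H.
Prior: 0.1179 → Posterior: 0.2803


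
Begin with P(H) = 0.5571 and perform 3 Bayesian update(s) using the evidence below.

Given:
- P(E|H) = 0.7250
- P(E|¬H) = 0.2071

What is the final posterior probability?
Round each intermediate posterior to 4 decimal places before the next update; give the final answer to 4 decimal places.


Sequential Bayesian updating:

Initial prior: P(H) = 0.5571

Update 1:
  P(E) = 0.7250 × 0.5571 + 0.2071 × 0.4429 = 0.40389750 + 0.09172459 = 0.49562209
  P(H|E) = 0.40389750 / 0.49562209 = 0.8149

Update 2:
  P(E) = 0.7250 × 0.8149 + 0.2071 × 0.1851 = 0.59080250 + 0.03833421 = 0.62913671
  P(H|E) = 0.59080250 / 0.62913671 = 0.9391

Update 3:
  P(E) = 0.7250 × 0.9391 + 0.2071 × 0.0609 = 0.68084750 + 0.01261239 = 0.69345989
  P(H|E) = 0.68084750 / 0.69345989 = 0.9818

Final posterior: 0.9818


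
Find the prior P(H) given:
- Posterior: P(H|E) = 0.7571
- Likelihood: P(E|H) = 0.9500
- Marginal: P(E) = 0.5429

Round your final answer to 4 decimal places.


From Bayes' theorem: P(H|E) = P(E|H) × P(H) / P(E)

Rearranging for P(H):
P(H) = P(H|E) × P(E) / P(E|H)
     = 0.7571 × 0.5429 / 0.9500
     = 0.41102959 / 0.9500
     = 0.4327


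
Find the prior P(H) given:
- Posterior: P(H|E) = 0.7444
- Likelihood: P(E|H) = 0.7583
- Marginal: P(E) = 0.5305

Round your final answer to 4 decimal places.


From Bayes' theorem: P(H|E) = P(E|H) × P(H) / P(E)

Rearranging for P(H):
P(H) = P(H|E) × P(E) / P(E|H)
     = 0.7444 × 0.5305 / 0.7583
     = 0.39490420 / 0.7583
     = 0.5208


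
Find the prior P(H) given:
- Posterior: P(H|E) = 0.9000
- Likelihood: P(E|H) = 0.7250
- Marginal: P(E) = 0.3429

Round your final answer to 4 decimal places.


From Bayes' theorem: P(H|E) = P(E|H) × P(H) / P(E)

Rearranging for P(H):
P(H) = P(H|E) × P(E) / P(E|H)
     = 0.9000 × 0.3429 / 0.7250
     = 0.30861000 / 0.7250
     = 0.4257


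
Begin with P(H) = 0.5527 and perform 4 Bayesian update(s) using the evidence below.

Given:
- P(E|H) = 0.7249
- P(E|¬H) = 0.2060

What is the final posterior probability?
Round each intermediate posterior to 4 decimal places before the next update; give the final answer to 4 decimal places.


Sequential Bayesian updating:

Initial prior: P(H) = 0.5527

Update 1:
  P(E) = 0.7249 × 0.5527 + 0.2060 × 0.4473 = 0.40065223 + 0.09214380 = 0.49279603
  P(H|E) = 0.40065223 / 0.49279603 = 0.8130

Update 2:
  P(E) = 0.7249 × 0.8130 + 0.2060 × 0.1870 = 0.58934370 + 0.03852200 = 0.62786570
  P(H|E) = 0.58934370 / 0.62786570 = 0.9386

Update 3:
  P(E) = 0.7249 × 0.9386 + 0.2060 × 0.0614 = 0.68039114 + 0.01264840 = 0.69303954
  P(H|E) = 0.68039114 / 0.69303954 = 0.9817

Update 4:
  P(E) = 0.7249 × 0.9817 + 0.2060 × 0.0183 = 0.71163433 + 0.00376980 = 0.71540413
  P(H|E) = 0.71163433 / 0.71540413 = 0.9947

Final posterior: 0.9947


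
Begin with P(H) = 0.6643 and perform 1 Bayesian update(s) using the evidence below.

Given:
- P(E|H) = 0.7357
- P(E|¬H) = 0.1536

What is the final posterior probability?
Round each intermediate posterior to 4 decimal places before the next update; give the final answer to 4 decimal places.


Sequential Bayesian updating:

Initial prior: P(H) = 0.6643

Update 1:
  P(E) = 0.7357 × 0.6643 + 0.1536 × 0.3357 = 0.48872551 + 0.05156352 = 0.54028903
  P(H|E) = 0.48872551 / 0.54028903 = 0.9046

Final posterior: 0.9046


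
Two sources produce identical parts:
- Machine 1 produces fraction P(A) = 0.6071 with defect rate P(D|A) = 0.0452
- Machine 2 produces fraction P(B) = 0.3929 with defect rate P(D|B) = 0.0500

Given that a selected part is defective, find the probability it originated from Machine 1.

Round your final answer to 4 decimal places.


Let A = from Machine 1, D = defective

Given:
- P(A) = 0.6071, P(B) = 0.3929
- P(D|A) = 0.0452, P(D|B) = 0.0500

Step 1: Find P(D)
P(D) = P(D|A)P(A) + P(D|B)P(B)
     = 0.0452 × 0.6071 + 0.0500 × 0.3929
     = 0.02744092 + 0.01964500
     = 0.04708592

Step 2: Apply Bayes' theorem
P(A|D) = P(D|A)P(A) / P(D)
       = 0.02744092 / 0.04708592
       = 0.5828


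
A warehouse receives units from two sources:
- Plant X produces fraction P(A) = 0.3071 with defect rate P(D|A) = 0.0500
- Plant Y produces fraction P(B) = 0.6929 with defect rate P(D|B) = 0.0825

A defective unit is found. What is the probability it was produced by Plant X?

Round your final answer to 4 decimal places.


Let A = from Plant X, D = defective

Given:
- P(A) = 0.3071, P(B) = 0.6929
- P(D|A) = 0.0500, P(D|B) = 0.0825

Step 1: Find P(D)
P(D) = P(D|A)P(A) + P(D|B)P(B)
     = 0.0500 × 0.3071 + 0.0825 × 0.6929
     = 0.01535500 + 0.05716425
     = 0.07251925

Step 2: Apply Bayes' theorem
P(A|D) = P(D|A)P(A) / P(D)
       = 0.01535500 / 0.07251925
       = 0.2117


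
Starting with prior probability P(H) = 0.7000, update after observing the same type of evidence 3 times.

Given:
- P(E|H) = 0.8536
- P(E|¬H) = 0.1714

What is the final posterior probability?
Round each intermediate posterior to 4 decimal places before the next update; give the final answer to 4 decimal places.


Sequential Bayesian updating:

Initial prior: P(H) = 0.7000

Update 1:
  P(E) = 0.8536 × 0.7000 + 0.1714 × 0.3000 = 0.59752000 + 0.05142000 = 0.64894000
  P(H|E) = 0.59752000 / 0.64894000 = 0.9208

Update 2:
  P(E) = 0.8536 × 0.9208 + 0.1714 × 0.0792 = 0.78599488 + 0.01357488 = 0.79956976
  P(H|E) = 0.78599488 / 0.79956976 = 0.9830

Update 3:
  P(E) = 0.8536 × 0.9830 + 0.1714 × 0.0170 = 0.83908880 + 0.00291380 = 0.84200260
  P(H|E) = 0.83908880 / 0.84200260 = 0.9965

Final posterior: 0.9965


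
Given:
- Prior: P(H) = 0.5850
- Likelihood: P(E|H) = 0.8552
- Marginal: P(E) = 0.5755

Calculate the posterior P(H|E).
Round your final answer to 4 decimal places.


Using Bayes' theorem:

P(H|E) = P(E|H) × P(H) / P(E)
       = 0.8552 × 0.5850 / 0.5755
       = 0.50029200 / 0.5755
       = 0.8693

The evidence strengthens our belief in H.
Prior: 0.5850 → Posterior: 0.8693


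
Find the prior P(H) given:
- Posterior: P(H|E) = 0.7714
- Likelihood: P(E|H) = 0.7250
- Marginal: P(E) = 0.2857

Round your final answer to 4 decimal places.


From Bayes' theorem: P(H|E) = P(E|H) × P(H) / P(E)

Rearranging for P(H):
P(H) = P(H|E) × P(E) / P(E|H)
     = 0.7714 × 0.2857 / 0.7250
     = 0.22038898 / 0.7250
     = 0.3040


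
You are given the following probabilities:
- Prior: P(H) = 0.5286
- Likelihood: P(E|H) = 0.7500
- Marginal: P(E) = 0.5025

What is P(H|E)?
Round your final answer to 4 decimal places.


Using Bayes' theorem:

P(H|E) = P(E|H) × P(H) / P(E)
       = 0.7500 × 0.5286 / 0.5025
       = 0.39645000 / 0.5025
       = 0.7890

The evidence strengthens our belief in H.
Prior: 0.5286 → Posterior: 0.7890


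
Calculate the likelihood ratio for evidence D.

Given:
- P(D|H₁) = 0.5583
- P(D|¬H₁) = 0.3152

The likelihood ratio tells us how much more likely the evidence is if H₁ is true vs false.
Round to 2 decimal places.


Likelihood Ratio (LR) = P(D|H₁) / P(D|¬H₁)

LR = 0.5583 / 0.3152
   = 1.77

The evidence is 1.77 times more likely if H₁ is true than if H₁ is false.
Because LR exceeds 1, D is evidence for H₁.


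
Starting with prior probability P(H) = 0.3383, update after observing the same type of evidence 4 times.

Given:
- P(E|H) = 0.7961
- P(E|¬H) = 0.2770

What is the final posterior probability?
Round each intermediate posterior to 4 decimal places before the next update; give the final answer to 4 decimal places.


Sequential Bayesian updating:

Initial prior: P(H) = 0.3383

Update 1:
  P(E) = 0.7961 × 0.3383 + 0.2770 × 0.6617 = 0.26932063 + 0.18329090 = 0.45261153
  P(H|E) = 0.26932063 / 0.45261153 = 0.5950

Update 2:
  P(E) = 0.7961 × 0.5950 + 0.2770 × 0.4050 = 0.47367950 + 0.11218500 = 0.58586450
  P(H|E) = 0.47367950 / 0.58586450 = 0.8085

Update 3:
  P(E) = 0.7961 × 0.8085 + 0.2770 × 0.1915 = 0.64364685 + 0.05304550 = 0.69669235
  P(H|E) = 0.64364685 / 0.69669235 = 0.9239

Update 4:
  P(E) = 0.7961 × 0.9239 + 0.2770 × 0.0761 = 0.73551679 + 0.02107970 = 0.75659649
  P(H|E) = 0.73551679 / 0.75659649 = 0.9721

Final posterior: 0.9721


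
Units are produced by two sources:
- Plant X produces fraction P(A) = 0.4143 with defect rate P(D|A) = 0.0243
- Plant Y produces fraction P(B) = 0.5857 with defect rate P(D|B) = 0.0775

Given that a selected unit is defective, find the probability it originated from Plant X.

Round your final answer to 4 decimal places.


Let A = from Plant X, D = defective

Given:
- P(A) = 0.4143, P(B) = 0.5857
- P(D|A) = 0.0243, P(D|B) = 0.0775

Step 1: Find P(D)
P(D) = P(D|A)P(A) + P(D|B)P(B)
     = 0.0243 × 0.4143 + 0.0775 × 0.5857
     = 0.01006749 + 0.04539175
     = 0.05545924

Step 2: Apply Bayes' theorem
P(A|D) = P(D|A)P(A) / P(D)
       = 0.01006749 / 0.05545924
       = 0.1815


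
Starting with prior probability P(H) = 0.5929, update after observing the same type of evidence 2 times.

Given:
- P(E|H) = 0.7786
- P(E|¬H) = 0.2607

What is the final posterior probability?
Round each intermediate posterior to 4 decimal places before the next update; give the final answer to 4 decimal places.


Sequential Bayesian updating:

Initial prior: P(H) = 0.5929

Update 1:
  P(E) = 0.7786 × 0.5929 + 0.2607 × 0.4071 = 0.46163194 + 0.10613097 = 0.56776291
  P(H|E) = 0.46163194 / 0.56776291 = 0.8131

Update 2:
  P(E) = 0.7786 × 0.8131 + 0.2607 × 0.1869 = 0.63307966 + 0.04872483 = 0.68180449
  P(H|E) = 0.63307966 / 0.68180449 = 0.9285

Final posterior: 0.9285


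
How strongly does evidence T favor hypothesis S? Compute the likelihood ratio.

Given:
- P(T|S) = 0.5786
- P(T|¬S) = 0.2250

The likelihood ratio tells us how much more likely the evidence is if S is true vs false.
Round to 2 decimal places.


Likelihood Ratio (LR) = P(T|S) / P(T|¬S)

LR = 0.5786 / 0.2250
   = 2.57

The evidence is 2.57 times more likely if S is true than if S is false.
Since LR > 1, the evidence supports S over ¬S.


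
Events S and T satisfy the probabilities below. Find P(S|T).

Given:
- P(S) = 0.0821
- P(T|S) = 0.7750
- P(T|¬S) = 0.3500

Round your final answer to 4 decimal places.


Bayes' theorem: P(S|T) = P(T|S) × P(S) / P(T)

Step 1: Calculate P(T) using law of total probability
P(T) = P(T|S)P(S) + P(T|¬S)P(¬S)
     = 0.7750 × 0.0821 + 0.3500 × 0.9179
     = 0.06362750 + 0.32126500
     = 0.38489250

Step 2: Apply Bayes' theorem
P(S|T) = P(T|S) × P(S) / P(T)
       = 0.06362750 / 0.38489250
       = 0.1653


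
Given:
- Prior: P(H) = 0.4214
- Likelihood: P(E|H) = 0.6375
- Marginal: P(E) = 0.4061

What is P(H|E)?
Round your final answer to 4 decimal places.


Using Bayes' theorem:

P(H|E) = P(E|H) × P(H) / P(E)
       = 0.6375 × 0.4214 / 0.4061
       = 0.26864250 / 0.4061
       = 0.6615

The evidence strengthens our belief in H.
Prior: 0.4214 → Posterior: 0.6615


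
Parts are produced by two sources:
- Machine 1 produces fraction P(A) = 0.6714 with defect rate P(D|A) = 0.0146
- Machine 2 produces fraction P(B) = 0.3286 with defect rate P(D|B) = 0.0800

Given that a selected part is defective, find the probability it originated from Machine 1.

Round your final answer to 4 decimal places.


Let A = from Machine 1, D = defective

Given:
- P(A) = 0.6714, P(B) = 0.3286
- P(D|A) = 0.0146, P(D|B) = 0.0800

Step 1: Find P(D)
P(D) = P(D|A)P(A) + P(D|B)P(B)
     = 0.0146 × 0.6714 + 0.0800 × 0.3286
     = 0.00980244 + 0.02628800
     = 0.03609044

Step 2: Apply Bayes' theorem
P(A|D) = P(D|A)P(A) / P(D)
       = 0.00980244 / 0.03609044
       = 0.2716


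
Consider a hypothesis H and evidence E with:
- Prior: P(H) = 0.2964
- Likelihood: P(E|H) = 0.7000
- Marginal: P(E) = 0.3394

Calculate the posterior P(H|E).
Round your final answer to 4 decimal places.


Using Bayes' theorem:

P(H|E) = P(E|H) × P(H) / P(E)
       = 0.7000 × 0.2964 / 0.3394
       = 0.20748000 / 0.3394
       = 0.6113

The evidence strengthens our belief in H.
Prior: 0.2964 → Posterior: 0.6113


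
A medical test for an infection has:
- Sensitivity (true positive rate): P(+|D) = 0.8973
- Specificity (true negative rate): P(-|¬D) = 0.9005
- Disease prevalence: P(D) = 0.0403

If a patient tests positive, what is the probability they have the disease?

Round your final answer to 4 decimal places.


Let D = has disease, + = positive test

Given:
- P(D) = 0.0403 (prevalence)
- P(+|D) = 0.8973 (sensitivity)
- P(-|¬D) = 0.9005 (specificity)
- P(+|¬D) = 0.0995 (false positive rate = 1 - specificity)

Step 1: Find P(+)
P(+) = P(+|D)P(D) + P(+|¬D)P(¬D)
     = 0.8973 × 0.0403 + 0.0995 × 0.9597
     = 0.03616119 + 0.09549015
     = 0.13165134

Step 2: Apply Bayes' theorem for P(D|+)
P(D|+) = P(+|D)P(D) / P(+)
       = 0.03616119 / 0.13165134
       = 0.2747
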